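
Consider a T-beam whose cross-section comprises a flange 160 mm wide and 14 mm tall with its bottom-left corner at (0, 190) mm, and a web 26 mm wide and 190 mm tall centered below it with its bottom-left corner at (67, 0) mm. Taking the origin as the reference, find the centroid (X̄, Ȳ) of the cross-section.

X̄ = 80.00 mm, Ȳ = 126.82 mm

web: A = 26 × 190 = 4940.00, centroid at (80.00, 95.00).
flange: A = 160 × 14 = 2240.00, centroid at (80.00, 197.00).
ΣA = 7180.00 mm²
ΣAX̄ = (4940.00)(80.00) + (2240.00)(80.00) = 574400.00 mm³
ΣAȲ = (4940.00)(95.00) + (2240.00)(197.00) = 910580.00 mm³
X̄ = 574400.00 / 7180.00 = 80.00 mm
Ȳ = 910580.00 / 7180.00 = 126.82 mm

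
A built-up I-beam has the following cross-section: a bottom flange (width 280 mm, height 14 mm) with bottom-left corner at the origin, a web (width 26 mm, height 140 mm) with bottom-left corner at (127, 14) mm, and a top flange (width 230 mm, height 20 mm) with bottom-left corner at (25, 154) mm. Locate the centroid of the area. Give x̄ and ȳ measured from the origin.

x̄ = 140.00 mm, ȳ = 89.44 mm

bottom flange: A = 280 × 14 = 3920.00, centroid at (140.00, 7.00).
web: A = 26 × 140 = 3640.00, centroid at (140.00, 84.00).
top flange: A = 230 × 20 = 4600.00, centroid at (140.00, 164.00).
ΣA = 12160.00 mm²
ΣAx̄ = (3920.00)(140.00) + (3640.00)(140.00) + (4600.00)(140.00) = 1702400.00 mm³
ΣAȳ = (3920.00)(7.00) + (3640.00)(84.00) + (4600.00)(164.00) = 1087600.00 mm³
x̄ = 1702400.00 / 12160.00 = 140.00 mm
ȳ = 1087600.00 / 12160.00 = 89.44 mm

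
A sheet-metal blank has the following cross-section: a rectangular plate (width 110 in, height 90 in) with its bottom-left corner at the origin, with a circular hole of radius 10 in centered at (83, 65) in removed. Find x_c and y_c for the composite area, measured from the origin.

x_c = 54.08 in, y_c = 44.34 in

plate: A = 110 × 90 = 9900.00, centroid at (55.00, 45.00).
hole: A = −π·10² = -314.16, centroid at (83.00, 65.00).
ΣA = 9585.84 in²
ΣAx_c = (9900.00)(55.00) + (-314.16)(83.00) = 518424.78 in³
ΣAy_c = (9900.00)(45.00) + (-314.16)(65.00) = 425079.65 in³
x_c = 518424.78 / 9585.84 = 54.08 in
y_c = 425079.65 / 9585.84 = 44.34 in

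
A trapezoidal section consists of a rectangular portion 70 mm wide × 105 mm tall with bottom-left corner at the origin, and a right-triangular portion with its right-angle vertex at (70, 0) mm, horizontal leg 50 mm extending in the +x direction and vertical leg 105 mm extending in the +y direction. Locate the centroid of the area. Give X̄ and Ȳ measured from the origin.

X̄ = 48.60 mm, Ȳ = 47.89 mm

rectangular portion: A = 70 × 105 = 7350.00, centroid at (35.00, 52.50).
triangular portion: A = ½·50·105 = 2625.00, centroid at (86.67, 35.00).
ΣA = 9975.00 mm²
ΣAX̄ = (7350.00)(35.00) + (2625.00)(86.67) = 484750.00 mm³
ΣAȲ = (7350.00)(52.50) + (2625.00)(35.00) = 477750.00 mm³
X̄ = 484750.00 / 9975.00 = 48.60 mm
Ȳ = 477750.00 / 9975.00 = 47.89 mm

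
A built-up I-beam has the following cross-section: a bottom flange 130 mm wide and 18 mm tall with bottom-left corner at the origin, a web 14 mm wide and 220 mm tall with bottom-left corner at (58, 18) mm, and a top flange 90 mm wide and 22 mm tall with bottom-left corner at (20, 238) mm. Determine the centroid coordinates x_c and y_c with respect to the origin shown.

bottom flange: A = 130 × 18 = 2340.00, centroid at (65.00, 9.00).
web: A = 14 × 220 = 3080.00, centroid at (65.00, 128.00).
top flange: A = 90 × 22 = 1980.00, centroid at (65.00, 249.00).
ΣA = 7400.00 mm², ΣAx_c = 481000.00 mm³, ΣAy_c = 908320.00 mm³.
x_c = 481000.00/7400.00 = 65.00 mm; y_c = 908320.00/7400.00 = 122.75 mm.

x_c = 65.00 mm, y_c = 122.75 mm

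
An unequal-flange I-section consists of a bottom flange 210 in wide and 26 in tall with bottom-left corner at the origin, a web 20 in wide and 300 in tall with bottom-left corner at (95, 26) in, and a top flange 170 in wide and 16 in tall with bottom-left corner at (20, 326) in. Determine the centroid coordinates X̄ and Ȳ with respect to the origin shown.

X̄ = 105.00 in, Ȳ = 143.54 in

bottom flange: A = 210 × 26 = 5460.00, centroid at (105.00, 13.00).
web: A = 20 × 300 = 6000.00, centroid at (105.00, 176.00).
top flange: A = 170 × 16 = 2720.00, centroid at (105.00, 334.00).
ΣA = 14180.00 in²
ΣAX̄ = (5460.00)(105.00) + (6000.00)(105.00) + (2720.00)(105.00) = 1488900.00 in³
ΣAȲ = (5460.00)(13.00) + (6000.00)(176.00) + (2720.00)(334.00) = 2035460.00 in³
X̄ = 1488900.00 / 14180.00 = 105.00 in
Ȳ = 2035460.00 / 14180.00 = 143.54 in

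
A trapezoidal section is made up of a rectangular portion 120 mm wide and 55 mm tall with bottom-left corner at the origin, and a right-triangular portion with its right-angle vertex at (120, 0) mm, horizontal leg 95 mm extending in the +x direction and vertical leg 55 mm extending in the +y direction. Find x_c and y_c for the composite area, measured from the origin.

Part | A | x̄ᵢ | ȳᵢ | A·x̄ᵢ | A·ȳᵢ
rectangular portion | 6600.00 | 60.00 | 27.50 | 396000.00 | 181500.00
triangular portion | 2612.50 | 151.67 | 18.33 | 396229.17 | 47895.83
Σ | 9212.50 |  |  | 792229.17 | 229395.83
x_c = 792229.17 / 9212.50 = 86.00 mm
y_c = 229395.83 / 9212.50 = 24.90 mm

x_c = 86.00 mm, y_c = 24.90 mm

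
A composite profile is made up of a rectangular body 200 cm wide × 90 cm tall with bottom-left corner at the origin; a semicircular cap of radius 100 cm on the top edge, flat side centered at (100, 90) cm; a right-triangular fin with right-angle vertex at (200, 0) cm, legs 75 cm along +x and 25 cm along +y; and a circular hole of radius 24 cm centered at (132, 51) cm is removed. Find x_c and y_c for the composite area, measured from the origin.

x_c = 101.81 cm, y_c = 85.45 cm

Part | A | x̄ᵢ | ȳᵢ | A·x̄ᵢ | A·ȳᵢ
rectangular body | 18000.00 | 100.00 | 45.00 | 1800000.00 | 810000.00
semicircular top | 15707.96 | 100.00 | 132.44 | 1570796.33 | 2080383.36
triangular fin | 937.50 | 225.00 | 8.33 | 210937.50 | 7812.50
hole | -1809.56 | 132.00 | 51.00 | -238861.57 | -92287.43
Σ | 32835.91 |  |  | 3342872.25 | 2805908.43
x_c = 3342872.25 / 32835.91 = 101.81 cm
y_c = 2805908.43 / 32835.91 = 85.45 cm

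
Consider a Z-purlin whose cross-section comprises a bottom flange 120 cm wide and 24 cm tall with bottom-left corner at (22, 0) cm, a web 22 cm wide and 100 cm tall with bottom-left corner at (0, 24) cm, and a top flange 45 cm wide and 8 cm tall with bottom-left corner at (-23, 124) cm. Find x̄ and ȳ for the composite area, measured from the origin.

x̄ = 47.83 cm, ȳ = 44.75 cm

Part | A | x̄ᵢ | ȳᵢ | A·x̄ᵢ | A·ȳᵢ
bottom flange | 2880.00 | 82.00 | 12.00 | 236160.00 | 34560.00
web | 2200.00 | 11.00 | 74.00 | 24200.00 | 162800.00
top flange | 360.00 | -0.50 | 128.00 | -180.00 | 46080.00
Σ | 5440.00 |  |  | 260180.00 | 243440.00
x̄ = 260180.00 / 5440.00 = 47.83 cm
ȳ = 243440.00 / 5440.00 = 44.75 cm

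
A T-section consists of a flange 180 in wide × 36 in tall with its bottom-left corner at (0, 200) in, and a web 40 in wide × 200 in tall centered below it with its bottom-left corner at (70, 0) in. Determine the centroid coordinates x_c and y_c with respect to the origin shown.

x_c = 90.00 in, y_c = 152.81 in

web: A = 40 × 200 = 8000.00, centroid at (90.00, 100.00).
flange: A = 180 × 36 = 6480.00, centroid at (90.00, 218.00).
ΣA = 14480.00 in², ΣAx_c = 1303200.00 in³, ΣAy_c = 2212640.00 in³.
x_c = 1303200.00/14480.00 = 90.00 in; y_c = 2212640.00/14480.00 = 152.81 in.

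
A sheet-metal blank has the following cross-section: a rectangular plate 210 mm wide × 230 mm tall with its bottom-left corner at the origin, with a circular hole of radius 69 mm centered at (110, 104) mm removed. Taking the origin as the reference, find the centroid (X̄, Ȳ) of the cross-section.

plate: A = 210 × 230 = 48300.00, centroid at (105.00, 115.00).
hole: A = −π·69² = -14957.12, centroid at (110.00, 104.00).
ΣA = 33342.88 mm²
ΣAX̄ = (48300.00)(105.00) + (-14957.12)(110.00) = 3426216.51 mm³
ΣAȲ = (48300.00)(115.00) + (-14957.12)(104.00) = 3998959.25 mm³
X̄ = 3426216.51 / 33342.88 = 102.76 mm
Ȳ = 3998959.25 / 33342.88 = 119.93 mm

X̄ = 102.76 mm, Ȳ = 119.93 mm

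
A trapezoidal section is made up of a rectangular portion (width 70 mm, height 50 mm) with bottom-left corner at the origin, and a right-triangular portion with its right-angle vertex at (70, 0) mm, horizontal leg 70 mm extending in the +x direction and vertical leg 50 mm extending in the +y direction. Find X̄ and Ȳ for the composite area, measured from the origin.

rectangular portion: A = 70 × 50 = 3500.00, centroid at (35.00, 25.00).
triangular portion: A = ½·70·50 = 1750.00, centroid at (93.33, 16.67).
ΣA = 5250.00 mm²
ΣAX̄ = (3500.00)(35.00) + (1750.00)(93.33) = 285833.33 mm³
ΣAȲ = (3500.00)(25.00) + (1750.00)(16.67) = 116666.67 mm³
X̄ = 285833.33 / 5250.00 = 54.44 mm
Ȳ = 116666.67 / 5250.00 = 22.22 mm

X̄ = 54.44 mm, Ȳ = 22.22 mm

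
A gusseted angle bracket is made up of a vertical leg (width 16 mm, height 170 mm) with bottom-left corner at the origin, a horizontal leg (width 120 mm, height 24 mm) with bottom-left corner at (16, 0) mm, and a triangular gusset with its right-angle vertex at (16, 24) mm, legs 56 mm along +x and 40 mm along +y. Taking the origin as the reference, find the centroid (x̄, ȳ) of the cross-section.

Part | A | x̄ᵢ | ȳᵢ | A·x̄ᵢ | A·ȳᵢ
vertical leg | 2720.00 | 8.00 | 85.00 | 21760.00 | 231200.00
horizontal leg | 2880.00 | 76.00 | 12.00 | 218880.00 | 34560.00
gusset | 1120.00 | 34.67 | 37.33 | 38826.67 | 41813.33
Σ | 6720.00 |  |  | 279466.67 | 307573.33
x̄ = 279466.67 / 6720.00 = 41.59 mm
ȳ = 307573.33 / 6720.00 = 45.77 mm

x̄ = 41.59 mm, ȳ = 45.77 mm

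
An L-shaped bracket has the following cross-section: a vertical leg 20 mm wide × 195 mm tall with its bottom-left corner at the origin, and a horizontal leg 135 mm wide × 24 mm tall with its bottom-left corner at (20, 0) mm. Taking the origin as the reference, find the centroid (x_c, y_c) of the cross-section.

x_c = 45.17 mm, y_c = 58.70 mm

vertical leg: A = 20 × 195 = 3900.00, centroid at (10.00, 97.50).
horizontal leg: A = 135 × 24 = 3240.00, centroid at (87.50, 12.00).
ΣA = 7140.00 mm²
ΣAx_c = (3900.00)(10.00) + (3240.00)(87.50) = 322500.00 mm³
ΣAy_c = (3900.00)(97.50) + (3240.00)(12.00) = 419130.00 mm³
x_c = 322500.00 / 7140.00 = 45.17 mm
y_c = 419130.00 / 7140.00 = 58.70 mm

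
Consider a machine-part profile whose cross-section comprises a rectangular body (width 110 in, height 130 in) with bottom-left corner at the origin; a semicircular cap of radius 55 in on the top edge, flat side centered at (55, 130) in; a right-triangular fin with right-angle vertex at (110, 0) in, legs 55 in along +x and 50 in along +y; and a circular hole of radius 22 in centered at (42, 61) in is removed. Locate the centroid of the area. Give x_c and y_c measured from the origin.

x_c = 61.38 in, y_c = 84.01 in

rectangular body: A = 110 × 130 = 14300.00, centroid at (55.00, 65.00).
semicircular top: A = ½π·55² = 4751.66, centroid at (55.00, 153.34).
triangular fin: A = ½·55·50 = 1375.00, centroid at (128.33, 16.67).
hole: A = −π·22² = -1520.53, centroid at (42.00, 61.00).
ΣA = 18906.13 in², ΣAx_c = 1160437.28 in³, ΣAy_c = 1588296.61 in³.
x_c = 1160437.28/18906.13 = 61.38 in; y_c = 1588296.61/18906.13 = 84.01 in.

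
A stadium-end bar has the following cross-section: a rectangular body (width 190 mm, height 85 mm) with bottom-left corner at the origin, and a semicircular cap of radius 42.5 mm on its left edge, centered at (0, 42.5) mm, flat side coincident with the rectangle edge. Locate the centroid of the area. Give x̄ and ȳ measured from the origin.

rectangular body: A = 190 × 85 = 16150.00, centroid at (95.00, 42.50).
semicircular end: A = ½π·42.5² = 2837.25, centroid at (-18.04, 42.50).
ΣA = 18987.25 mm²
ΣAx̄ = (16150.00)(95.00) + (2837.25)(-18.04) = 1483072.92 mm³
ΣAȳ = (16150.00)(42.50) + (2837.25)(42.50) = 806958.16 mm³
x̄ = 1483072.92 / 18987.25 = 78.11 mm
ȳ = 806958.16 / 18987.25 = 42.50 mm

x̄ = 78.11 mm, ȳ = 42.50 mm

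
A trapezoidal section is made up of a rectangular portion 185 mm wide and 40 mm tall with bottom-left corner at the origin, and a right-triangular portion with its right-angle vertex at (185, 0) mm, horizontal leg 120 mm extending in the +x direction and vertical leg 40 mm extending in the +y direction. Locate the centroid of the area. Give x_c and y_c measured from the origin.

x_c = 124.95 mm, y_c = 18.37 mm

rectangular portion: A = 185 × 40 = 7400.00, centroid at (92.50, 20.00).
triangular portion: A = ½·120·40 = 2400.00, centroid at (225.00, 13.33).
ΣA = 9800.00 mm², ΣAx_c = 1224500.00 mm³, ΣAy_c = 180000.00 mm³.
x_c = 1224500.00/9800.00 = 124.95 mm; y_c = 180000.00/9800.00 = 18.37 mm.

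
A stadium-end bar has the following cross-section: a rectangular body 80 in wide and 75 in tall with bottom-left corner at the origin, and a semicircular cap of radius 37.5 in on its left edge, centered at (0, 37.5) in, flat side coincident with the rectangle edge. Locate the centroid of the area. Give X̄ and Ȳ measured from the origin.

rectangular body: A = 80 × 75 = 6000.00, centroid at (40.00, 37.50).
semicircular end: A = ½π·37.5² = 2208.93, centroid at (-15.92, 37.50).
ΣA = 8208.93 in², ΣAX̄ = 204843.75 in³, ΣAȲ = 307834.96 in³.
X̄ = 204843.75/8208.93 = 24.95 in; Ȳ = 307834.96/8208.93 = 37.50 in.

X̄ = 24.95 in, Ȳ = 37.50 in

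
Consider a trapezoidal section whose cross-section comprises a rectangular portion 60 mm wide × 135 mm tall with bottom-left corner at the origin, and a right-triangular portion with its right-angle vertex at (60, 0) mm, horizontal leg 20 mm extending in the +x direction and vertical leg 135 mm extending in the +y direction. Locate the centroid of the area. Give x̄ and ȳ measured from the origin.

Part | A | x̄ᵢ | ȳᵢ | A·x̄ᵢ | A·ȳᵢ
rectangular portion | 8100.00 | 30.00 | 67.50 | 243000.00 | 546750.00
triangular portion | 1350.00 | 66.67 | 45.00 | 90000.00 | 60750.00
Σ | 9450.00 |  |  | 333000.00 | 607500.00
x̄ = 333000.00 / 9450.00 = 35.24 mm
ȳ = 607500.00 / 9450.00 = 64.29 mm

x̄ = 35.24 mm, ȳ = 64.29 mm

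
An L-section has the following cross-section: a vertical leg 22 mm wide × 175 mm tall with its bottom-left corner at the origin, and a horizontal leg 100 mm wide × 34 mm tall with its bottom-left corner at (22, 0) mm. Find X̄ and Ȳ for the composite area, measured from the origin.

X̄ = 39.61 mm, Ȳ = 54.44 mm

vertical leg: A = 22 × 175 = 3850.00, centroid at (11.00, 87.50).
horizontal leg: A = 100 × 34 = 3400.00, centroid at (72.00, 17.00).
ΣA = 7250.00 mm²
ΣAX̄ = (3850.00)(11.00) + (3400.00)(72.00) = 287150.00 mm³
ΣAȲ = (3850.00)(87.50) + (3400.00)(17.00) = 394675.00 mm³
X̄ = 287150.00 / 7250.00 = 39.61 mm
Ȳ = 394675.00 / 7250.00 = 54.44 mm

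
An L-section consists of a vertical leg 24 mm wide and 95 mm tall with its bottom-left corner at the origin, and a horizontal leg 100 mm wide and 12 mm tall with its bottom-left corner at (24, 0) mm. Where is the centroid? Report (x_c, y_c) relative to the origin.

vertical leg: A = 24 × 95 = 2280.00, centroid at (12.00, 47.50).
horizontal leg: A = 100 × 12 = 1200.00, centroid at (74.00, 6.00).
ΣA = 3480.00 mm²
ΣAx_c = (2280.00)(12.00) + (1200.00)(74.00) = 116160.00 mm³
ΣAy_c = (2280.00)(47.50) + (1200.00)(6.00) = 115500.00 mm³
x_c = 116160.00 / 3480.00 = 33.38 mm
y_c = 115500.00 / 3480.00 = 33.19 mm

x_c = 33.38 mm, y_c = 33.19 mm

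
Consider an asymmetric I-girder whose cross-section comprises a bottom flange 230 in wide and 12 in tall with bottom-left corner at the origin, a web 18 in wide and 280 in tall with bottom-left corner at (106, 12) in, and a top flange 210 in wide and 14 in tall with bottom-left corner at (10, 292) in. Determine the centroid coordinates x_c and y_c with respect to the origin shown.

bottom flange: A = 230 × 12 = 2760.00, centroid at (115.00, 6.00).
web: A = 18 × 280 = 5040.00, centroid at (115.00, 152.00).
top flange: A = 210 × 14 = 2940.00, centroid at (115.00, 299.00).
ΣA = 10740.00 in²
ΣAx_c = (2760.00)(115.00) + (5040.00)(115.00) + (2940.00)(115.00) = 1235100.00 in³
ΣAy_c = (2760.00)(6.00) + (5040.00)(152.00) + (2940.00)(299.00) = 1661700.00 in³
x_c = 1235100.00 / 10740.00 = 115.00 in
y_c = 1661700.00 / 10740.00 = 154.72 in

x_c = 115.00 in, y_c = 154.72 in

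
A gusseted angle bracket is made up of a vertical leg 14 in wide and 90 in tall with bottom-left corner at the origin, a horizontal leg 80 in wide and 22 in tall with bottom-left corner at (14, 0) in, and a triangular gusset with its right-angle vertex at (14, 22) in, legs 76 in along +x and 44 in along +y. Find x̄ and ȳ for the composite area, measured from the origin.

vertical leg: A = 14 × 90 = 1260.00, centroid at (7.00, 45.00).
horizontal leg: A = 80 × 22 = 1760.00, centroid at (54.00, 11.00).
gusset: A = ½·76·44 = 1672.00, centroid at (39.33, 36.67).
ΣA = 4692.00 in²
ΣAx̄ = (1260.00)(7.00) + (1760.00)(54.00) + (1672.00)(39.33) = 169625.33 in³
ΣAȳ = (1260.00)(45.00) + (1760.00)(11.00) + (1672.00)(36.67) = 137366.67 in³
x̄ = 169625.33 / 4692.00 = 36.15 in
ȳ = 137366.67 / 4692.00 = 29.28 in

x̄ = 36.15 in, ȳ = 29.28 in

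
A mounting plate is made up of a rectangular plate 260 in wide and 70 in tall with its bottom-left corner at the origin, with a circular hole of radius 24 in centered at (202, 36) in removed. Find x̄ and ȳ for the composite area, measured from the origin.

x̄ = 122.05 in, ȳ = 34.89 in

plate: A = 260 × 70 = 18200.00, centroid at (130.00, 35.00).
hole: A = −π·24² = -1809.56, centroid at (202.00, 36.00).
ΣA = 16390.44 in², ΣAx̄ = 2000469.41 in³, ΣAȳ = 571855.93 in³.
x̄ = 2000469.41/16390.44 = 122.05 in; ȳ = 571855.93/16390.44 = 34.89 in.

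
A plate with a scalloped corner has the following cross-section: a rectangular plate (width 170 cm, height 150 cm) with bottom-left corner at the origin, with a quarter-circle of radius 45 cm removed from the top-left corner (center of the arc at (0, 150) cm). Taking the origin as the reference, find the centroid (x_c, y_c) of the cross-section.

Part | A | x̄ᵢ | ȳᵢ | A·x̄ᵢ | A·ȳᵢ
plate | 25500.00 | 85.00 | 75.00 | 2167500.00 | 1912500.00
removed quarter-circle | -1590.43 | 19.10 | 130.90 | -30375.00 | -208189.69
Σ | 23909.57 |  |  | 2137125.00 | 1704310.31
x_c = 2137125.00 / 23909.57 = 89.38 cm
y_c = 1704310.31 / 23909.57 = 71.28 cm

x_c = 89.38 cm, y_c = 71.28 cm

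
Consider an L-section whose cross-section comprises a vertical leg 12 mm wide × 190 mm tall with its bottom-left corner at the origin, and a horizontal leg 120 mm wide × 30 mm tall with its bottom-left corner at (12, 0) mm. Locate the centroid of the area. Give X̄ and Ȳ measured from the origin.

X̄ = 46.41 mm, Ȳ = 46.02 mm

Part | A | x̄ᵢ | ȳᵢ | A·x̄ᵢ | A·ȳᵢ
vertical leg | 2280.00 | 6.00 | 95.00 | 13680.00 | 216600.00
horizontal leg | 3600.00 | 72.00 | 15.00 | 259200.00 | 54000.00
Σ | 5880.00 |  |  | 272880.00 | 270600.00
X̄ = 272880.00 / 5880.00 = 46.41 mm
Ȳ = 270600.00 / 5880.00 = 46.02 mm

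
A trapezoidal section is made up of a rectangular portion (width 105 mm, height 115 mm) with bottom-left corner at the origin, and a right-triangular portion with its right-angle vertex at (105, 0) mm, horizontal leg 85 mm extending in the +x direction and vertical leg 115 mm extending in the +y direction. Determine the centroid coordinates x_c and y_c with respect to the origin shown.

Part | A | x̄ᵢ | ȳᵢ | A·x̄ᵢ | A·ȳᵢ
rectangular portion | 12075.00 | 52.50 | 57.50 | 633937.50 | 694312.50
triangular portion | 4887.50 | 133.33 | 38.33 | 651666.67 | 187354.17
Σ | 16962.50 |  |  | 1285604.17 | 881666.67
x_c = 1285604.17 / 16962.50 = 75.79 mm
y_c = 881666.67 / 16962.50 = 51.98 mm

x_c = 75.79 mm, y_c = 51.98 mm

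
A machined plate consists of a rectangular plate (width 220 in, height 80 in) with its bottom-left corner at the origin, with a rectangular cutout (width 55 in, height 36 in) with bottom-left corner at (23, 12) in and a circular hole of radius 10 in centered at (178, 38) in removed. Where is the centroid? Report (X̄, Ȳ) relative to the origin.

X̄ = 116.30 in, Ȳ = 41.33 in

Part | A | x̄ᵢ | ȳᵢ | A·x̄ᵢ | A·ȳᵢ
plate | 17600.00 | 110.00 | 40.00 | 1936000.00 | 704000.00
hole 1 | -1980.00 | 50.50 | 30.00 | -99990.00 | -59400.00
hole 2 | -314.16 | 178.00 | 38.00 | -55920.35 | -11938.05
Σ | 15305.84 |  |  | 1780089.65 | 632661.95
X̄ = 1780089.65 / 15305.84 = 116.30 in
Ȳ = 632661.95 / 15305.84 = 41.33 in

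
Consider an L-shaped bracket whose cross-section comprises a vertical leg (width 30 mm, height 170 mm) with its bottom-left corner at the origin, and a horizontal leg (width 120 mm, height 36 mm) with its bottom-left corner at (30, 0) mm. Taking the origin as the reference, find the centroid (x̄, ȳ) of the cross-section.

vertical leg: A = 30 × 170 = 5100.00, centroid at (15.00, 85.00).
horizontal leg: A = 120 × 36 = 4320.00, centroid at (90.00, 18.00).
ΣA = 9420.00 mm²
ΣAx̄ = (5100.00)(15.00) + (4320.00)(90.00) = 465300.00 mm³
ΣAȳ = (5100.00)(85.00) + (4320.00)(18.00) = 511260.00 mm³
x̄ = 465300.00 / 9420.00 = 49.39 mm
ȳ = 511260.00 / 9420.00 = 54.27 mm

x̄ = 49.39 mm, ȳ = 54.27 mm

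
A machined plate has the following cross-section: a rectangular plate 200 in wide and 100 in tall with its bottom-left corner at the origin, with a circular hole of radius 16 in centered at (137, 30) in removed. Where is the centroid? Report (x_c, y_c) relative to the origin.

plate: A = 200 × 100 = 20000.00, centroid at (100.00, 50.00).
hole: A = −π·16² = -804.25, centroid at (137.00, 30.00).
ΣA = 19195.75 in²
ΣAx_c = (20000.00)(100.00) + (-804.25)(137.00) = 1889818.06 in³
ΣAy_c = (20000.00)(50.00) + (-804.25)(30.00) = 975872.57 in³
x_c = 1889818.06 / 19195.75 = 98.45 in
y_c = 975872.57 / 19195.75 = 50.84 in

x_c = 98.45 in, y_c = 50.84 in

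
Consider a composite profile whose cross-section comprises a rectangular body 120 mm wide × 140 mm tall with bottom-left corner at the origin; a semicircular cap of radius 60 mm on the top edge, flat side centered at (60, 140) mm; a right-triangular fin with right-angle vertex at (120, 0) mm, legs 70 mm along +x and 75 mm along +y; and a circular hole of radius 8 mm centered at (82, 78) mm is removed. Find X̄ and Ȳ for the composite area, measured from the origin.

X̄ = 68.61 mm, Ȳ = 86.89 mm

Part | A | x̄ᵢ | ȳᵢ | A·x̄ᵢ | A·ȳᵢ
rectangular body | 16800.00 | 60.00 | 70.00 | 1008000.00 | 1176000.00
semicircular top | 5654.87 | 60.00 | 165.46 | 339292.01 | 935681.35
triangular fin | 2625.00 | 143.33 | 25.00 | 376250.00 | 65625.00
hole | -201.06 | 82.00 | 78.00 | -16487.08 | -15682.83
Σ | 24878.80 |  |  | 1707054.93 | 2161623.52
X̄ = 1707054.93 / 24878.80 = 68.61 mm
Ȳ = 2161623.52 / 24878.80 = 86.89 mm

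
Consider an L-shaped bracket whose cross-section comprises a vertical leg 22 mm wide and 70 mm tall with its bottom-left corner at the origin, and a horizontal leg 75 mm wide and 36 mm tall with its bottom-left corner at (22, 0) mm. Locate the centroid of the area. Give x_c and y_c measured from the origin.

x_c = 41.88 mm, y_c = 24.17 mm

vertical leg: A = 22 × 70 = 1540.00, centroid at (11.00, 35.00).
horizontal leg: A = 75 × 36 = 2700.00, centroid at (59.50, 18.00).
ΣA = 4240.00 mm², ΣAx_c = 177590.00 mm³, ΣAy_c = 102500.00 mm³.
x_c = 177590.00/4240.00 = 41.88 mm; y_c = 102500.00/4240.00 = 24.17 mm.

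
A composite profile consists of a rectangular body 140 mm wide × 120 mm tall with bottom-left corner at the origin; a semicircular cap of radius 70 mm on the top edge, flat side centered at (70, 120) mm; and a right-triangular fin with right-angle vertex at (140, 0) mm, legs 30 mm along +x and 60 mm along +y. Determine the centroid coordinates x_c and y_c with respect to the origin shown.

rectangular body: A = 140 × 120 = 16800.00, centroid at (70.00, 60.00).
semicircular top: A = ½π·70² = 7696.90, centroid at (70.00, 149.71).
triangular fin: A = ½·30·60 = 900.00, centroid at (150.00, 20.00).
ΣA = 25396.90 mm²
ΣAx_c = (16800.00)(70.00) + (7696.90)(70.00) + (900.00)(150.00) = 1849783.14 mm³
ΣAy_c = (16800.00)(60.00) + (7696.90)(149.71) + (900.00)(20.00) = 2178294.91 mm³
x_c = 1849783.14 / 25396.90 = 72.83 mm
y_c = 2178294.91 / 25396.90 = 85.77 mm

x_c = 72.83 mm, y_c = 85.77 mm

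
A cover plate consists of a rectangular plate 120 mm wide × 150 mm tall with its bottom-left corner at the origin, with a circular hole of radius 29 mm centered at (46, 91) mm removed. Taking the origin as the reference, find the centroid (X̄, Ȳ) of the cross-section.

Part | A | x̄ᵢ | ȳᵢ | A·x̄ᵢ | A·ȳᵢ
plate | 18000.00 | 60.00 | 75.00 | 1080000.00 | 1350000.00
hole | -2642.08 | 46.00 | 91.00 | -121535.65 | -240429.23
Σ | 15357.92 |  |  | 958464.35 | 1109570.77
X̄ = 958464.35 / 15357.92 = 62.41 mm
Ȳ = 1109570.77 / 15357.92 = 72.25 mm

X̄ = 62.41 mm, Ȳ = 72.25 mm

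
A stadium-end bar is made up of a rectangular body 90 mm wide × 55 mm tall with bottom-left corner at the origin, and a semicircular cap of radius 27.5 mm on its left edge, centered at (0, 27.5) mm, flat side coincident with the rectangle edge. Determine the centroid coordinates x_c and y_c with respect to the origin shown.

rectangular body: A = 90 × 55 = 4950.00, centroid at (45.00, 27.50).
semicircular end: A = ½π·27.5² = 1187.91, centroid at (-11.67, 27.50).
ΣA = 6137.91 mm²
ΣAx_c = (4950.00)(45.00) + (1187.91)(-11.67) = 208885.42 mm³
ΣAy_c = (4950.00)(27.50) + (1187.91)(27.50) = 168792.65 mm³
x_c = 208885.42 / 6137.91 = 34.03 mm
y_c = 168792.65 / 6137.91 = 27.50 mm

x_c = 34.03 mm, y_c = 27.50 mm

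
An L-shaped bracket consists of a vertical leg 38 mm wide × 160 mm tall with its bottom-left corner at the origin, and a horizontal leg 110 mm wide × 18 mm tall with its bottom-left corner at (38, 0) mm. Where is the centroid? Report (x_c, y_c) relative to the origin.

x_c = 37.18 mm, y_c = 62.56 mm

Part | A | x̄ᵢ | ȳᵢ | A·x̄ᵢ | A·ȳᵢ
vertical leg | 6080.00 | 19.00 | 80.00 | 115520.00 | 486400.00
horizontal leg | 1980.00 | 93.00 | 9.00 | 184140.00 | 17820.00
Σ | 8060.00 |  |  | 299660.00 | 504220.00
x_c = 299660.00 / 8060.00 = 37.18 mm
y_c = 504220.00 / 8060.00 = 62.56 mm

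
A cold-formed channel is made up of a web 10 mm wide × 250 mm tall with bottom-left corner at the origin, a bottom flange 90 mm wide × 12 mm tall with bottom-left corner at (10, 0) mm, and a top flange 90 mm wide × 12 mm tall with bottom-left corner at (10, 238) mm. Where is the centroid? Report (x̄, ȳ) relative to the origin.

web: A = 10 × 250 = 2500.00, centroid at (5.00, 125.00).
bottom flange: A = 90 × 12 = 1080.00, centroid at (55.00, 6.00).
top flange: A = 90 × 12 = 1080.00, centroid at (55.00, 244.00).
ΣA = 4660.00 mm²
ΣAx̄ = (2500.00)(5.00) + (1080.00)(55.00) + (1080.00)(55.00) = 131300.00 mm³
ΣAȳ = (2500.00)(125.00) + (1080.00)(6.00) + (1080.00)(244.00) = 582500.00 mm³
x̄ = 131300.00 / 4660.00 = 28.18 mm
ȳ = 582500.00 / 4660.00 = 125.00 mm

x̄ = 28.18 mm, ȳ = 125.00 mm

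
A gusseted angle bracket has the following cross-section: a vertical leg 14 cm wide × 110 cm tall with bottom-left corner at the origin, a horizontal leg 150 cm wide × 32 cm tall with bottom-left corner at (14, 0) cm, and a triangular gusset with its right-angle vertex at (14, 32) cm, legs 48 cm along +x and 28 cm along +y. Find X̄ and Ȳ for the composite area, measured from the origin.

X̄ = 65.34 cm, Ȳ = 26.99 cm

Part | A | x̄ᵢ | ȳᵢ | A·x̄ᵢ | A·ȳᵢ
vertical leg | 1540.00 | 7.00 | 55.00 | 10780.00 | 84700.00
horizontal leg | 4800.00 | 89.00 | 16.00 | 427200.00 | 76800.00
gusset | 672.00 | 30.00 | 41.33 | 20160.00 | 27776.00
Σ | 7012.00 |  |  | 458140.00 | 189276.00
X̄ = 458140.00 / 7012.00 = 65.34 cm
Ȳ = 189276.00 / 7012.00 = 26.99 cm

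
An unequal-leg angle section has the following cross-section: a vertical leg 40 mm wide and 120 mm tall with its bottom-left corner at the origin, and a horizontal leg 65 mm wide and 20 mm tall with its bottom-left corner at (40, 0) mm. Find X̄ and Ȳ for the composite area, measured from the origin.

X̄ = 31.19 mm, Ȳ = 49.34 mm

Part | A | x̄ᵢ | ȳᵢ | A·x̄ᵢ | A·ȳᵢ
vertical leg | 4800.00 | 20.00 | 60.00 | 96000.00 | 288000.00
horizontal leg | 1300.00 | 72.50 | 10.00 | 94250.00 | 13000.00
Σ | 6100.00 |  |  | 190250.00 | 301000.00
X̄ = 190250.00 / 6100.00 = 31.19 mm
Ȳ = 301000.00 / 6100.00 = 49.34 mm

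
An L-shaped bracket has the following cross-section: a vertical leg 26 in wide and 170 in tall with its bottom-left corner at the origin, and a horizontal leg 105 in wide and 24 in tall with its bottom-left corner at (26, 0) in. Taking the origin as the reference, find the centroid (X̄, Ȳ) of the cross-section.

Part | A | x̄ᵢ | ȳᵢ | A·x̄ᵢ | A·ȳᵢ
vertical leg | 4420.00 | 13.00 | 85.00 | 57460.00 | 375700.00
horizontal leg | 2520.00 | 78.50 | 12.00 | 197820.00 | 30240.00
Σ | 6940.00 |  |  | 255280.00 | 405940.00
X̄ = 255280.00 / 6940.00 = 36.78 in
Ȳ = 405940.00 / 6940.00 = 58.49 in

X̄ = 36.78 in, Ȳ = 58.49 in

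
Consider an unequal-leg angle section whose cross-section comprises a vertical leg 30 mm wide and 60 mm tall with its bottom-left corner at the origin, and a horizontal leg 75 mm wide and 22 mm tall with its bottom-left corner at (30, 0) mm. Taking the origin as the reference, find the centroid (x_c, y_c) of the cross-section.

x_c = 40.11 mm, y_c = 20.91 mm

vertical leg: A = 30 × 60 = 1800.00, centroid at (15.00, 30.00).
horizontal leg: A = 75 × 22 = 1650.00, centroid at (67.50, 11.00).
ΣA = 3450.00 mm²
ΣAx_c = (1800.00)(15.00) + (1650.00)(67.50) = 138375.00 mm³
ΣAy_c = (1800.00)(30.00) + (1650.00)(11.00) = 72150.00 mm³
x_c = 138375.00 / 3450.00 = 40.11 mm
y_c = 72150.00 / 3450.00 = 20.91 mm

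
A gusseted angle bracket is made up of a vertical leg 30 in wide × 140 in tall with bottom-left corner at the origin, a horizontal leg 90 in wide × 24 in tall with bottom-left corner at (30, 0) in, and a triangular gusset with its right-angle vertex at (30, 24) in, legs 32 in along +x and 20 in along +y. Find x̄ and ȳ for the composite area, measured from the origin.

x̄ = 35.63 in, ȳ = 49.36 in

Part | A | x̄ᵢ | ȳᵢ | A·x̄ᵢ | A·ȳᵢ
vertical leg | 4200.00 | 15.00 | 70.00 | 63000.00 | 294000.00
horizontal leg | 2160.00 | 75.00 | 12.00 | 162000.00 | 25920.00
gusset | 320.00 | 40.67 | 30.67 | 13013.33 | 9813.33
Σ | 6680.00 |  |  | 238013.33 | 329733.33
x̄ = 238013.33 / 6680.00 = 35.63 in
ȳ = 329733.33 / 6680.00 = 49.36 in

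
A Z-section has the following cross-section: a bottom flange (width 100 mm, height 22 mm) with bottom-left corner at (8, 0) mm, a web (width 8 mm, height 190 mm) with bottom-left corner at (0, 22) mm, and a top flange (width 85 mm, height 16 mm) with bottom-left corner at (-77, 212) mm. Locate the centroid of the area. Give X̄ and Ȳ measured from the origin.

Part | A | x̄ᵢ | ȳᵢ | A·x̄ᵢ | A·ȳᵢ
bottom flange | 2200.00 | 58.00 | 11.00 | 127600.00 | 24200.00
web | 1520.00 | 4.00 | 117.00 | 6080.00 | 177840.00
top flange | 1360.00 | -34.50 | 220.00 | -46920.00 | 299200.00
Σ | 5080.00 |  |  | 86760.00 | 501240.00
X̄ = 86760.00 / 5080.00 = 17.08 mm
Ȳ = 501240.00 / 5080.00 = 98.67 mm

X̄ = 17.08 mm, Ȳ = 98.67 mm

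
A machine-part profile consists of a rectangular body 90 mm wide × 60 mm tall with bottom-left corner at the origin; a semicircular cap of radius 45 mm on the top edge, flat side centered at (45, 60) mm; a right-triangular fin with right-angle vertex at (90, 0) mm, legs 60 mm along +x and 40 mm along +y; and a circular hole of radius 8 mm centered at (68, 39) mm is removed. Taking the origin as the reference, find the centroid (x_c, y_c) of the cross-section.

x_c = 52.66 mm, y_c = 44.03 mm

rectangular body: A = 90 × 60 = 5400.00, centroid at (45.00, 30.00).
semicircular top: A = ½π·45² = 3180.86, centroid at (45.00, 79.10).
triangular fin: A = ½·60·40 = 1200.00, centroid at (110.00, 13.33).
hole: A = −π·8² = -201.06, centroid at (68.00, 39.00).
ΣA = 9579.80 mm²
ΣAx_c = (5400.00)(45.00) + (3180.86)(45.00) + (1200.00)(110.00) + (-201.06)(68.00) = 504466.60 mm³
ΣAy_c = (5400.00)(30.00) + (3180.86)(79.10) + (1200.00)(13.33) + (-201.06)(39.00) = 421760.34 mm³
x_c = 504466.60 / 9579.80 = 52.66 mm
y_c = 421760.34 / 9579.80 = 44.03 mm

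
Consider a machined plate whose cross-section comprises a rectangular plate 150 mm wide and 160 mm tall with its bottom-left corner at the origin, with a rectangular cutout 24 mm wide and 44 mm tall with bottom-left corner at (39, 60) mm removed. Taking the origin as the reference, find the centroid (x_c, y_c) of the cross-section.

x_c = 76.10 mm, y_c = 79.91 mm

plate: A = 150 × 160 = 24000.00, centroid at (75.00, 80.00).
hole: A = −(24 × 44) = -1056.00, centroid at (51.00, 82.00).
ΣA = 22944.00 mm²
ΣAx_c = (24000.00)(75.00) + (-1056.00)(51.00) = 1746144.00 mm³
ΣAy_c = (24000.00)(80.00) + (-1056.00)(82.00) = 1833408.00 mm³
x_c = 1746144.00 / 22944.00 = 76.10 mm
y_c = 1833408.00 / 22944.00 = 79.91 mm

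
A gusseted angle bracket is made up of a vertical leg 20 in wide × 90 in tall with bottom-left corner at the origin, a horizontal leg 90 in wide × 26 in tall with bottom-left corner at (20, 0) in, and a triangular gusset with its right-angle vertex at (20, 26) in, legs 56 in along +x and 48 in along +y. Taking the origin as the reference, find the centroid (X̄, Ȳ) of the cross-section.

X̄ = 40.49 in, Ȳ = 30.61 in

vertical leg: A = 20 × 90 = 1800.00, centroid at (10.00, 45.00).
horizontal leg: A = 90 × 26 = 2340.00, centroid at (65.00, 13.00).
gusset: A = ½·56·48 = 1344.00, centroid at (38.67, 42.00).
ΣA = 5484.00 in², ΣAX̄ = 222068.00 in³, ΣAȲ = 167868.00 in³.
X̄ = 222068.00/5484.00 = 40.49 in; Ȳ = 167868.00/5484.00 = 30.61 in.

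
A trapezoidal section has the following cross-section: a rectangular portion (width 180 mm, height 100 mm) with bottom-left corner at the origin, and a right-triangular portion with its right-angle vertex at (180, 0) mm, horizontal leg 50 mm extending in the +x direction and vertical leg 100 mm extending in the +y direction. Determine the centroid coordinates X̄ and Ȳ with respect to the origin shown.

Part | A | x̄ᵢ | ȳᵢ | A·x̄ᵢ | A·ȳᵢ
rectangular portion | 18000.00 | 90.00 | 50.00 | 1620000.00 | 900000.00
triangular portion | 2500.00 | 196.67 | 33.33 | 491666.67 | 83333.33
Σ | 20500.00 |  |  | 2111666.67 | 983333.33
X̄ = 2111666.67 / 20500.00 = 103.01 mm
Ȳ = 983333.33 / 20500.00 = 47.97 mm

X̄ = 103.01 mm, Ȳ = 47.97 mm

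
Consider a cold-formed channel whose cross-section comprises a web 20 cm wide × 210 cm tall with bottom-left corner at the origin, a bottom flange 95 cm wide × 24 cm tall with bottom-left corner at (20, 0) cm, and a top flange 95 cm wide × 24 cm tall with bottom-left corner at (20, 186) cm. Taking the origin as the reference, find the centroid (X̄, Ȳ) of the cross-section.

web: A = 20 × 210 = 4200.00, centroid at (10.00, 105.00).
bottom flange: A = 95 × 24 = 2280.00, centroid at (67.50, 12.00).
top flange: A = 95 × 24 = 2280.00, centroid at (67.50, 198.00).
ΣA = 8760.00 cm²
ΣAX̄ = (4200.00)(10.00) + (2280.00)(67.50) + (2280.00)(67.50) = 349800.00 cm³
ΣAȲ = (4200.00)(105.00) + (2280.00)(12.00) + (2280.00)(198.00) = 919800.00 cm³
X̄ = 349800.00 / 8760.00 = 39.93 cm
Ȳ = 919800.00 / 8760.00 = 105.00 cm

X̄ = 39.93 cm, Ȳ = 105.00 cm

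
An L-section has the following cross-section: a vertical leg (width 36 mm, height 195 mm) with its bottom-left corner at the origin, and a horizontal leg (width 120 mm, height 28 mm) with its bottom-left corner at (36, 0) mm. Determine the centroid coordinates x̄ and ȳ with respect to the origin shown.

x̄ = 43.25 mm, ȳ = 70.47 mm

Part | A | x̄ᵢ | ȳᵢ | A·x̄ᵢ | A·ȳᵢ
vertical leg | 7020.00 | 18.00 | 97.50 | 126360.00 | 684450.00
horizontal leg | 3360.00 | 96.00 | 14.00 | 322560.00 | 47040.00
Σ | 10380.00 |  |  | 448920.00 | 731490.00
x̄ = 448920.00 / 10380.00 = 43.25 mm
ȳ = 731490.00 / 10380.00 = 70.47 mm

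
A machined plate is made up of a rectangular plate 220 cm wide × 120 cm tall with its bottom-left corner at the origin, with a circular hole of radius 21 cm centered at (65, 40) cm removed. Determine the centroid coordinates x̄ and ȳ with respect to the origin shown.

Part | A | x̄ᵢ | ȳᵢ | A·x̄ᵢ | A·ȳᵢ
plate | 26400.00 | 110.00 | 60.00 | 2904000.00 | 1584000.00
hole | -1385.44 | 65.00 | 40.00 | -90053.75 | -55417.69
Σ | 25014.56 |  |  | 2813946.25 | 1528582.31
x̄ = 2813946.25 / 25014.56 = 112.49 cm
ȳ = 1528582.31 / 25014.56 = 61.11 cm

x̄ = 112.49 cm, ȳ = 61.11 cm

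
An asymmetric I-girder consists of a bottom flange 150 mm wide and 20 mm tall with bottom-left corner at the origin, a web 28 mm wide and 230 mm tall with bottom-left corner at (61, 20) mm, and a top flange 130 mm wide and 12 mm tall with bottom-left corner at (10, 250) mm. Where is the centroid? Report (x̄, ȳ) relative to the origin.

Part | A | x̄ᵢ | ȳᵢ | A·x̄ᵢ | A·ȳᵢ
bottom flange | 3000.00 | 75.00 | 10.00 | 225000.00 | 30000.00
web | 6440.00 | 75.00 | 135.00 | 483000.00 | 869400.00
top flange | 1560.00 | 75.00 | 256.00 | 117000.00 | 399360.00
Σ | 11000.00 |  |  | 825000.00 | 1298760.00
x̄ = 825000.00 / 11000.00 = 75.00 mm
ȳ = 1298760.00 / 11000.00 = 118.07 mm

x̄ = 75.00 mm, ȳ = 118.07 mm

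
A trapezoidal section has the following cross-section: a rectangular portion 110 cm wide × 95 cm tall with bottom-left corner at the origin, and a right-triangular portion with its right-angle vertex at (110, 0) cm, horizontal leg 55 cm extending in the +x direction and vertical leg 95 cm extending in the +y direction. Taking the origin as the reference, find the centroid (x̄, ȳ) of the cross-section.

rectangular portion: A = 110 × 95 = 10450.00, centroid at (55.00, 47.50).
triangular portion: A = ½·55·95 = 2612.50, centroid at (128.33, 31.67).
ΣA = 13062.50 cm²
ΣAx̄ = (10450.00)(55.00) + (2612.50)(128.33) = 910020.83 cm³
ΣAȳ = (10450.00)(47.50) + (2612.50)(31.67) = 579104.17 cm³
x̄ = 910020.83 / 13062.50 = 69.67 cm
ȳ = 579104.17 / 13062.50 = 44.33 cm

x̄ = 69.67 cm, ȳ = 44.33 cm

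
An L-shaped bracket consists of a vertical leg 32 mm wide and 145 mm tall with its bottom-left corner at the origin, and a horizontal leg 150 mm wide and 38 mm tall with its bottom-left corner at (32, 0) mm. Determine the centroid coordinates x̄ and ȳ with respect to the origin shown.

x̄ = 66.16 mm, ȳ = 43.01 mm

Part | A | x̄ᵢ | ȳᵢ | A·x̄ᵢ | A·ȳᵢ
vertical leg | 4640.00 | 16.00 | 72.50 | 74240.00 | 336400.00
horizontal leg | 5700.00 | 107.00 | 19.00 | 609900.00 | 108300.00
Σ | 10340.00 |  |  | 684140.00 | 444700.00
x̄ = 684140.00 / 10340.00 = 66.16 mm
ȳ = 444700.00 / 10340.00 = 43.01 mm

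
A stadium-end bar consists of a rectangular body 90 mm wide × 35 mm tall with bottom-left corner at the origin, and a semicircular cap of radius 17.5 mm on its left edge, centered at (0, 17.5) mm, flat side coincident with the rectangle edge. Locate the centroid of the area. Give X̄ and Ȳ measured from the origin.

rectangular body: A = 90 × 35 = 3150.00, centroid at (45.00, 17.50).
semicircular end: A = ½π·17.5² = 481.06, centroid at (-7.43, 17.50).
ΣA = 3631.06 mm², ΣAX̄ = 138177.08 mm³, ΣAȲ = 63543.49 mm³.
X̄ = 138177.08/3631.06 = 38.05 mm; Ȳ = 63543.49/3631.06 = 17.50 mm.

X̄ = 38.05 mm, Ȳ = 17.50 mm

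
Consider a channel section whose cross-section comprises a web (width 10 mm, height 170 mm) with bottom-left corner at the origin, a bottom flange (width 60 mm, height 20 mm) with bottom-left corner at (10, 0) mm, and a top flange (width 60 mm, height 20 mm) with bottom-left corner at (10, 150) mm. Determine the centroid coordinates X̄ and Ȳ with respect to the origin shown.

X̄ = 25.49 mm, Ȳ = 85.00 mm

Part | A | x̄ᵢ | ȳᵢ | A·x̄ᵢ | A·ȳᵢ
web | 1700.00 | 5.00 | 85.00 | 8500.00 | 144500.00
bottom flange | 1200.00 | 40.00 | 10.00 | 48000.00 | 12000.00
top flange | 1200.00 | 40.00 | 160.00 | 48000.00 | 192000.00
Σ | 4100.00 |  |  | 104500.00 | 348500.00
X̄ = 104500.00 / 4100.00 = 25.49 mm
Ȳ = 348500.00 / 4100.00 = 85.00 mm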